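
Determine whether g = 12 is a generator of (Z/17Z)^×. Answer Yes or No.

φ(17) = 17 − 1 = 16 = 2^4.
Test 12^(16/q) mod 17 for each prime factor q of 16:
12^8 ≡ 16 (mod 17)  [q = 2: ≢ 1 ✓]
None equal 1, so ord_17(12) = 16: 12 is a primitive root.

Yes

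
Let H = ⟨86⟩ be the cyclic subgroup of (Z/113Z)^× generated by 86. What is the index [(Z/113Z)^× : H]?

The order of 86 must divide φ(113) = 113 − 1 = 112 = 2^4 · 7.
Divisors of 112: 1, 2, 4, 7, 8, 14, 16, 28, 56, 112.
Check 86^d mod 113 for each divisor in increasing order:
86^1 ≡ 86 (mod 113)
86^2 ≡ 51 (mod 113)
86^4 ≡ 2 (mod 113)
86^7 ≡ 71 (mod 113)
86^8 ≡ 4 (mod 113)
86^14 ≡ 69 (mod 113)
86^16 ≡ 16 (mod 113)
86^28 ≡ 15 (mod 113)
86^56 ≡ 112 (mod 113)
86^112 ≡ 1 (mod 113) ✓
Thus |⟨86⟩| = ord(86) = 112.
The index is φ(113) / ord(86) = 112 / 112 = 1.

1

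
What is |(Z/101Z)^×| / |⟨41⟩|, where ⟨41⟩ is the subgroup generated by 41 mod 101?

Since 41 ∈ (Z/101Z)^×, its order divides φ(101) = 101 − 1 = 100 = 2^2 · 5^2.
Divisors of 100: 1, 2, 4, 5, 10, 20, 25, 50, 100.
Check 41^d mod 101 for each divisor in increasing order:
41^1 ≡ 41 (mod 101)
41^2 ≡ 65 (mod 101)
41^4 ≡ 84 (mod 101)
41^5 ≡ 10 (mod 101)
41^10 ≡ 100 (mod 101)
41^20 ≡ 1 (mod 101) ✓
The order of 41 is 20, so the subgroup it generates has 20 elements.
The index is φ(101) / ord(41) = 100 / 20 = 5.

5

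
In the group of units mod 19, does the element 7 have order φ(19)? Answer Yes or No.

φ(19) = 19 − 1 = 18 = 2 · 3^2.
Test 7^(18/q) mod 19 for each prime factor q of 18:
7^9 ≡ 1 (mod 19)  [q = 2: ≡ 1 ✗]
7^6 ≡ 1 (mod 19)  [q = 3: ≡ 1 ✗]
Since 7^9 ≡ 1, the order of 7 divides 9 < 18, so 7 is not a primitive root.

No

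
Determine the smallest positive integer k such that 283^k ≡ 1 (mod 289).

272

The order of 283 must divide φ(289) = φ(17^2) = 17·(17−1) = 272 = 2^4 · 17.
Divisors of 272: 1, 2, 4, 8, 16, 17, 34, 68, 136, 272.
Test each divisor d:
283^1 ≡ 283 (mod 289)
283^2 ≡ 36 (mod 289)
283^4 ≡ 140 (mod 289)
283^8 ≡ 237 (mod 289)
283^16 ≡ 103 (mod 289)
283^17 ≡ 249 (mod 289)
283^34 ≡ 155 (mod 289)
283^68 ≡ 38 (mod 289)
283^136 ≡ 288 (mod 289)
283^272 ≡ 1 (mod 289) ✓
Hence ord(283) = 272.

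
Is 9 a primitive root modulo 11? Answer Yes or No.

No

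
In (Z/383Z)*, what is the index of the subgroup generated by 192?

Since 192 ∈ (Z/383Z)^×, its order divides φ(383) = 383 − 1 = 382 = 2 · 191.
Divisors of 382: 1, 2, 191, 382.
Evaluate successive powers at the divisors of 382:
192^1 ≡ 192
192^2 ≡ 96
192^191 ≡ 1
The order of 192 is 191, so the subgroup it generates has 191 elements.
[(Z/383Z)^× : ⟨192⟩] = 382/191 = 2.

2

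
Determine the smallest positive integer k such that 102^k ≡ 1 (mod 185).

The order of 102 must divide φ(185) = φ(5·37) = (5−1)·(37−1) = 4·36 = 144 = 2^4 · 3^2.
Divisors of 144: 1, 2, 3, 4, 6, 8, 9, 12, 16, 18, 24, 36, 48, 72, 144.
Compute 102^d (mod 185) for the divisors d until we hit 1:
102^1 ≡ 102 (mod 185)
102^2 ≡ 44 (mod 185)
102^3 ≡ 48 (mod 185)
102^4 ≡ 86 (mod 185)
102^6 ≡ 84 (mod 185)
102^8 ≡ 181 (mod 185)
102^9 ≡ 147 (mod 185)
102^12 ≡ 26 (mod 185)
102^16 ≡ 16 (mod 185)
102^18 ≡ 149 (mod 185)
102^24 ≡ 121 (mod 185)
102^36 ≡ 1 (mod 185) ✓
Therefore the multiplicative order of 102 modulo 185 is 36.

36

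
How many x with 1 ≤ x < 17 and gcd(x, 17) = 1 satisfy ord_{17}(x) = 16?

8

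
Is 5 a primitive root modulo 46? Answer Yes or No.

φ(46) = φ(2)·φ(23) = 1·22 = 22 = 2 · 11.
It suffices to check that the order of 5 is not a proper divisor of 22: compute 5^(22/q) for q ∈ {2, 11}.
5^11 ≡ 45 (mod 46)  [q = 2: ≢ 1 ✓]
5^2 ≡ 25 (mod 46)  [q = 11: ≢ 1 ✓]
Every test exponent gives a nontrivial residue, hence 5 generates the full group.

Yes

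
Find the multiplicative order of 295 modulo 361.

342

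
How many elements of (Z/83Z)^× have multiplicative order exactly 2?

1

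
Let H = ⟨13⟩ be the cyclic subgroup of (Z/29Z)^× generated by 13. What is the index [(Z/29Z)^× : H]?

2

The order of 13 must divide φ(29) = 29 − 1 = 28 = 2^2 · 7.
Divisors of 28: 1, 2, 4, 7, 14, 28.
Compute 13^d (mod 29) for the divisors d until we hit 1:
13^1 ≡ 13 (mod 29)
13^2 ≡ 24 (mod 29)
13^4 ≡ 25 (mod 29)
13^7 ≡ 28 (mod 29)
13^14 ≡ 1 (mod 29) ✓
The order of 13 is 14, so the subgroup it generates has 14 elements.
Index = |(Z/29Z)^×| / |⟨13⟩| = 28 / 14 = 2.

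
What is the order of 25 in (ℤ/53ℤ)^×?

26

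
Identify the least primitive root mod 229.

φ(229) = 229 − 1 = 228 = 2^2 · 3 · 19.
Test candidates g = 2, 3, … against the prime factors q ∈ {2, 3, 19} of φ(229): g is a generator iff g^(228/q) ≢ 1 for every such q.
g = 2: 2^114 ≡ 228; 2^76 ≡ 1 — hits 1, so not a primitive root.
g = 3: 3^114 ≡ 1 — hits 1, so not a primitive root.
g = 4: 4^114 ≡ 1 — hits 1, so not a primitive root.
g = 5: 5^114 ≡ 1 — hits 1, so not a primitive root.
g = 6: 6^114 ≡ 228; 6^76 ≡ 134; 6^12 ≡ 165 — none is 1, so 6 is a primitive root.
So 6 is the smallest generator of (Z/229Z)^×.

6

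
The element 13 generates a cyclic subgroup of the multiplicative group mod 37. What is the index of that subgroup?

1

ord(13) | φ(37) = 37 − 1 = 36 = 2^2 · 3^2.
Divisors of 36: 1, 2, 3, 4, 6, 9, 12, 18, 36.
Test each divisor d:
13^1 ≡ 13
13^2 ≡ 21
13^3 ≡ 14
13^4 ≡ 34
13^6 ≡ 11
13^9 ≡ 6
13^12 ≡ 10
13^18 ≡ 36
13^36 ≡ 1
The order of 13 is 36, so the subgroup it generates has 36 elements.
Index = |(Z/37Z)^×| / |⟨13⟩| = 36 / 36 = 1.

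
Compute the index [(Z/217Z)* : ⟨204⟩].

By Lagrange's theorem, ord_217(204) divides φ(217) = φ(7·31) = (7−1)·(31−1) = 6·30 = 180 = 2^2 · 3^2 · 5.
Divisors of 180: 1, 2, 3, 4, 5, 6, 9, 10, 12, 15, 18, 20, 30, 36, 45, 60, 90, 180.
Check 204^d mod 217 for each divisor in increasing order:
204^1 ≡ 204 (mod 217)
204^2 ≡ 169 (mod 217)
204^3 ≡ 190 (mod 217)
204^4 ≡ 134 (mod 217)
204^5 ≡ 211 (mod 217)
204^6 ≡ 78 (mod 217)
204^9 ≡ 64 (mod 217)
204^10 ≡ 36 (mod 217)
204^12 ≡ 8 (mod 217)
204^15 ≡ 1 (mod 217) ✓
So ord_217(204) = 15, hence |⟨204⟩| = 15.
[(Z/217Z)^× : ⟨204⟩] = 180/15 = 12.

12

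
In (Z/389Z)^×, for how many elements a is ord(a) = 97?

96

φ(389) = 389 − 1 = 388 = 2^2 · 97.
(Z/389Z)^× is cyclic (|G| = 388); a cyclic group of order m has exactly φ(d) elements of each order d | m, and none otherwise.
97 | 388, and φ(97) = 97 − 1 = 96.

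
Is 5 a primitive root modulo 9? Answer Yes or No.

φ(9) = φ(3^2) = 3·(3−1) = 6 = 2 · 3.
It suffices to check that the order of 5 is not a proper divisor of 6: compute 5^(6/q) for q ∈ {2, 3}.
5^3 ≡ 8 (mod 9)  [q = 2: ≢ 1 ✓]
5^2 ≡ 7 (mod 9)  [q = 3: ≢ 1 ✓]
Every test exponent gives a nontrivial residue, hence 5 generates the full group.

Yes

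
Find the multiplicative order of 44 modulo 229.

19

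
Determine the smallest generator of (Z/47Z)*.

φ(47) = 47 − 1 = 46 = 2 · 23.
g is a primitive root iff g^(46/q) ≢ 1 (mod 47) for each prime q ∈ {2, 23}.
g = 2: 2^23 ≡ 1 — hits 1, so not a primitive root.
g = 3: 3^23 ≡ 1 — hits 1, so not a primitive root.
g = 4: 4^23 ≡ 1 — hits 1, so not a primitive root.
g = 5: 5^23 ≡ 46; 5^2 ≡ 25 — none is 1, so 5 is a primitive root.
So 5 is the smallest generator of (Z/47Z)^×.

5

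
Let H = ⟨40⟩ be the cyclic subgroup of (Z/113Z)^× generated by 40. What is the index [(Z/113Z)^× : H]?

7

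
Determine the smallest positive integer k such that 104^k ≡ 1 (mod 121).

55

By Lagrange's theorem, ord_121(104) divides φ(121) = φ(11^2) = 11·(11−1) = 110 = 2 · 5 · 11.
Divisors of 110: 1, 2, 5, 10, 11, 22, 55, 110.
Check 104^d mod 121 for each divisor in increasing order:
104^1 ≡ 104 (mod 121)
104^2 ≡ 47 (mod 121)
104^5 ≡ 78 (mod 121)
104^10 ≡ 34 (mod 121)
104^11 ≡ 27 (mod 121)
104^22 ≡ 3 (mod 121)
104^55 ≡ 1 (mod 121) ✓
The smallest such exponent is 55, so the order of 104 is 55.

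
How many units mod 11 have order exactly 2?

φ(11) = 11 − 1 = 10 = 2 · 5.
Since (Z/11Z)^× is cyclic of order 10, the number of elements of order d is φ(d) when d | 10 and 0 otherwise.
2 | 10, and φ(2) = 2 − 1 = 1.

1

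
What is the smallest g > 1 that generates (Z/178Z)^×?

3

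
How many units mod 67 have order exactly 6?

φ(67) = 67 − 1 = 66 = 2 · 3 · 11.
Since (Z/67Z)^× is cyclic of order 66, the number of elements of order d is φ(d) when d | 66 and 0 otherwise.
6 = 2 · 3 divides 66, and φ(6) = 2.

2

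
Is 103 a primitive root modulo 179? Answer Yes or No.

φ(179) = 179 − 1 = 178 = 2 · 89.
An element g generates (Z/179Z)^× iff g^(178/q) ≢ 1 (mod 179) for each prime q ∈ {2, 89}.
103^89 ≡ 178 (mod 179)  [q = 2: ≢ 1 ✓]
103^2 ≡ 48 (mod 179)  [q = 89: ≢ 1 ✓]
Every test exponent gives a nontrivial residue, hence 103 generates the full group.

Yes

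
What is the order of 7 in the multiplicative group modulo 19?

3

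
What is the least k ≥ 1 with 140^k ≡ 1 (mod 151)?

150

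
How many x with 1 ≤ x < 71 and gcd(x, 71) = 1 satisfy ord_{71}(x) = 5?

φ(71) = 71 − 1 = 70 = 2 · 5 · 7.
(Z/71Z)^× is cyclic (|G| = 70); a cyclic group of order m has exactly φ(d) elements of each order d | m, and none otherwise.
5 | 70, and φ(5) = 5 − 1 = 4.

4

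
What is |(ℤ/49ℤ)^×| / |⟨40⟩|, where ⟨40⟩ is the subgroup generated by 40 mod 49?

1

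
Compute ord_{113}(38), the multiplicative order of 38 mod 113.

112

Since 38 ∈ (Z/113Z)^×, its order divides φ(113) = 113 − 1 = 112 = 2^4 · 7.
Divisors of 112: 1, 2, 4, 7, 8, 14, 16, 28, 56, 112.
Test each divisor d:
38^1 ≡ 38 (mod 113)
38^2 ≡ 88 (mod 113)
38^4 ≡ 60 (mod 113)
38^7 ≡ 65 (mod 113)
38^8 ≡ 97 (mod 113)
38^14 ≡ 44 (mod 113)
38^16 ≡ 30 (mod 113)
38^28 ≡ 15 (mod 113)
38^56 ≡ 112 (mod 113)
38^112 ≡ 1 (mod 113) ✓
The smallest such exponent is 112, so the order of 38 is 112.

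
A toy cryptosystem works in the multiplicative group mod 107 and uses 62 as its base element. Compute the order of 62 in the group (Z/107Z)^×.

ord(62) | φ(107) = 107 − 1 = 106 = 2 · 53.
Divisors of 106: 1, 2, 53, 106.
Check 62^d mod 107 for each divisor in increasing order:
62^1 ≡ 62 (mod 107)
62^2 ≡ 99 (mod 107)
62^53 ≡ 1 (mod 107) ✓
Hence ord(62) = 53.

53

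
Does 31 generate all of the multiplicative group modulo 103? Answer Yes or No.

φ(103) = 103 − 1 = 102 = 2 · 3 · 17.
Test 31^(102/q) mod 103 for each prime factor q of 102:
31^51 ≡ 102 (mod 103)  [q = 2: ≢ 1 ✓]
31^34 ≡ 1 (mod 103)  [q = 3: ≡ 1 ✗]
31^6 ≡ 61 (mod 103)  [q = 17: ≢ 1 ✓]
31^34 ≡ 1 shows ord(31) | 34, strictly less than φ(103); not a primitive root.

No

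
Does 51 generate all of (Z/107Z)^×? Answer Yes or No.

Yes

φ(107) = 107 − 1 = 106 = 2 · 53.
An element g generates (Z/107Z)^× iff g^(106/q) ≢ 1 (mod 107) for each prime q ∈ {2, 53}.
51^53 ≡ 106 (mod 107)  [q = 2: ≢ 1 ✓]
51^2 ≡ 33 (mod 107)  [q = 53: ≢ 1 ✓]
None equal 1, so ord_107(51) = 106: 51 is a primitive root.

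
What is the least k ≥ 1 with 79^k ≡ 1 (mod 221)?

Since 79 ∈ (Z/221Z)^×, its order divides φ(221) = φ(13·17) = (13−1)·(17−1) = 12·16 = 192 = 2^6 · 3.
Divisors of 192: 1, 2, 3, 4, 6, 8, 12, 16, 24, 32, 48, 64, 96, 192.
Compute 79^d (mod 221) for the divisors d until we hit 1:
79^1 ≡ 79 (mod 221)
79^2 ≡ 53 (mod 221)
79^3 ≡ 209 (mod 221)
79^4 ≡ 157 (mod 221)
79^6 ≡ 144 (mod 221)
79^8 ≡ 118 (mod 221)
79^12 ≡ 183 (mod 221)
79^16 ≡ 1 (mod 221) ✓
So ord_221(79) = 16.

16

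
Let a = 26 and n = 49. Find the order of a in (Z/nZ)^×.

42

By Lagrange's theorem, ord_49(26) divides φ(49) = φ(7^2) = 7·(7−1) = 42 = 2 · 3 · 7.
Divisors of 42: 1, 2, 3, 6, 7, 14, 21, 42.
Check 26^d mod 49 for each divisor in increasing order:
26^1 ≡ 26
26^2 ≡ 39
26^3 ≡ 34
26^6 ≡ 29
26^7 ≡ 19
26^14 ≡ 18
26^21 ≡ 48
26^42 ≡ 1
Therefore the multiplicative order of 26 modulo 49 is 42.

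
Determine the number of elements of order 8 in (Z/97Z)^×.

φ(97) = 97 − 1 = 96 = 2^5 · 3.
In a cyclic group of order 96, there are φ(d) elements of order d for each divisor d of 96, and zero for non-divisors.
8 = 2^3 divides 96, and φ(8) = 4.

4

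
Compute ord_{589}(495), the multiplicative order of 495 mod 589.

Since 495 ∈ (Z/589Z)^×, its order divides φ(589) = φ(19·31) = (19−1)·(31−1) = 18·30 = 540 = 2^2 · 3^3 · 5.
Divisors of 540: 1, 2, 3, 4, 5, 6, 9, 10, 12, 15, 18, 20, 27, 30, 36, 45, 54, 60, 90, 108, 135, 180, 270, 540.
Evaluate successive powers at the divisors of 540:
495^1 ≡ 495 (mod 589)
495^2 ≡ 1 (mod 589) ✓
So ord_589(495) = 2.

2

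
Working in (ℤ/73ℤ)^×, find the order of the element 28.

The order of 28 must divide φ(73) = 73 − 1 = 72 = 2^3 · 3^2.
Divisors of 72: 1, 2, 3, 4, 6, 8, 9, 12, 18, 24, 36, 72.
Test each divisor d:
28^1 ≡ 28 (mod 73)
28^2 ≡ 54 (mod 73)
28^3 ≡ 52 (mod 73)
28^4 ≡ 69 (mod 73)
28^6 ≡ 3 (mod 73)
28^8 ≡ 16 (mod 73)
28^9 ≡ 10 (mod 73)
28^12 ≡ 9 (mod 73)
28^18 ≡ 27 (mod 73)
28^24 ≡ 8 (mod 73)
28^36 ≡ 72 (mod 73)
28^72 ≡ 1 (mod 73) ✓
The smallest such exponent is 72, so the order of 28 is 72.

72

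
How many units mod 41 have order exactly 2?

1

φ(41) = 41 − 1 = 40 = 2^3 · 5.
(Z/41Z)^× is cyclic (|G| = 40); a cyclic group of order m has exactly φ(d) elements of each order d | m, and none otherwise.
2 | 40, and φ(2) = 2 − 1 = 1.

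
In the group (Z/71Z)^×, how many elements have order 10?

4

φ(71) = 71 − 1 = 70 = 2 · 5 · 7.
Since (Z/71Z)^× is cyclic of order 70, the number of elements of order d is φ(d) when d | 70 and 0 otherwise.
10 = 2 · 5 divides 70, and φ(10) = 4.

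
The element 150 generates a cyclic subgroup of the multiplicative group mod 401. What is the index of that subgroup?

1

By Lagrange's theorem, ord_401(150) divides φ(401) = 401 − 1 = 400 = 2^4 · 5^2.
Divisors of 400: 1, 2, 4, 5, 8, 10, 16, 20, 25, 40, 50, 80, 100, 200, 400.
Evaluate successive powers at the divisors of 400:
150^1 ≡ 150 (mod 401)
150^2 ≡ 44 (mod 401)
150^4 ≡ 332 (mod 401)
150^5 ≡ 76 (mod 401)
150^8 ≡ 350 (mod 401)
150^10 ≡ 162 (mod 401)
150^16 ≡ 195 (mod 401)
150^20 ≡ 179 (mod 401)
150^25 ≡ 371 (mod 401)
150^40 ≡ 362 (mod 401)
150^50 ≡ 98 (mod 401)
150^80 ≡ 318 (mod 401)
150^100 ≡ 381 (mod 401)
150^200 ≡ 400 (mod 401)
150^400 ≡ 1 (mod 401) ✓
So ord_401(150) = 400, hence |⟨150⟩| = 400.
The index is φ(401) / ord(150) = 400 / 400 = 1.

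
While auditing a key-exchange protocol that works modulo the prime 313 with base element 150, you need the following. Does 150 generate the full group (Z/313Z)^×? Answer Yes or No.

No

φ(313) = 313 − 1 = 312 = 2^3 · 3 · 13.
An element g generates (Z/313Z)^× iff g^(312/q) ≢ 1 (mod 313) for each prime q ∈ {2, 3, 13}.
150^156 ≡ 1 (mod 313)  [q = 2: ≡ 1 ✗]
150^104 ≡ 1 (mod 313)  [q = 3: ≡ 1 ✗]
150^24 ≡ 113 (mod 313)  [q = 13: ≢ 1 ✓]
The check at q = 2 fails, so 150 generates a proper subgroup.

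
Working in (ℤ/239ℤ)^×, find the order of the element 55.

119

The order of 55 must divide φ(239) = 239 − 1 = 238 = 2 · 7 · 17.
Divisors of 238: 1, 2, 7, 14, 17, 34, 119, 238.
Compute 55^d (mod 239) for the divisors d until we hit 1:
55^1 ≡ 55 (mod 239)
55^2 ≡ 157 (mod 239)
55^7 ≡ 36 (mod 239)
55^14 ≡ 101 (mod 239)
55^17 ≡ 24 (mod 239)
55^34 ≡ 98 (mod 239)
55^119 ≡ 1 (mod 239) ✓
Hence ord(55) = 119.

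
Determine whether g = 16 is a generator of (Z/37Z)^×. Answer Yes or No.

No

φ(37) = 37 − 1 = 36 = 2^2 · 3^2.
An element g generates (Z/37Z)^× iff g^(36/q) ≢ 1 (mod 37) for each prime q ∈ {2, 3}.
16^18 ≡ 1 (mod 37)  [q = 2: ≡ 1 ✗]
16^12 ≡ 26 (mod 37)  [q = 3: ≢ 1 ✓]
The check at q = 2 fails, so 16 generates a proper subgroup.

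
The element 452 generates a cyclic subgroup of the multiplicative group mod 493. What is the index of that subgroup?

Since 452 ∈ (Z/493Z)^×, its order divides φ(493) = φ(17·29) = (17−1)·(29−1) = 16·28 = 448 = 2^6 · 7.
Divisors of 448: 1, 2, 4, 7, 8, 14, 16, 28, 32, 56, 64, 112, 224, 448.
Evaluate successive powers at the divisors of 448:
452^1 ≡ 452 (mod 493)
452^2 ≡ 202 (mod 493)
452^4 ≡ 378 (mod 493)
452^7 ≡ 447 (mod 493)
452^8 ≡ 407 (mod 493)
452^14 ≡ 144 (mod 493)
452^16 ≡ 1 (mod 493) ✓
So ord_493(452) = 16, hence |⟨452⟩| = 16.
Index = |(Z/493Z)^×| / |⟨452⟩| = 448 / 16 = 28.

28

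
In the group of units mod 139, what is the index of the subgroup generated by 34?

6

ord(34) | φ(139) = 139 − 1 = 138 = 2 · 3 · 23.
Divisors of 138: 1, 2, 3, 6, 23, 46, 69, 138.
Check 34^d mod 139 for each divisor in increasing order:
34^1 ≡ 34
34^2 ≡ 44
34^3 ≡ 106
34^6 ≡ 116
34^23 ≡ 1
So ord_139(34) = 23, hence |⟨34⟩| = 23.
Index = |(Z/139Z)^×| / |⟨34⟩| = 138 / 23 = 6.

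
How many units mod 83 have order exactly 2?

1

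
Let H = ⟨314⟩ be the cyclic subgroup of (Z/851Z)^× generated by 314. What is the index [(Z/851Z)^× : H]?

The order of 314 must divide φ(851) = φ(23·37) = (23−1)·(37−1) = 22·36 = 792 = 2^3 · 3^2 · 11.
Divisors of 792: 1, 2, 3, 4, 6, 8, 9, 11, 12, 18, 22, 24, 33, 36, 44, 66, 72, 88, 99, 132, 198, 264, 396, 792.
Compute 314^d (mod 851) for the divisors d until we hit 1:
314^1 ≡ 314 (mod 851)
314^2 ≡ 731 (mod 851)
314^3 ≡ 615 (mod 851)
314^4 ≡ 784 (mod 851)
314^6 ≡ 381 (mod 851)
314^8 ≡ 234 (mod 851)
314^9 ≡ 290 (mod 851)
314^11 ≡ 91 (mod 851)
314^12 ≡ 491 (mod 851)
314^18 ≡ 702 (mod 851)
314^22 ≡ 622 (mod 851)
314^24 ≡ 248 (mod 851)
314^33 ≡ 436 (mod 851)
314^36 ≡ 75 (mod 851)
314^44 ≡ 530 (mod 851)
314^66 ≡ 323 (mod 851)
314^72 ≡ 519 (mod 851)
314^88 ≡ 70 (mod 851)
314^99 ≡ 413 (mod 851)
314^132 ≡ 507 (mod 851)
314^198 ≡ 369 (mod 851)
314^264 ≡ 47 (mod 851)
314^396 ≡ 1 (mod 851) ✓
The order of 314 is 396, so the subgroup it generates has 396 elements.
Index = |(Z/851Z)^×| / |⟨314⟩| = 792 / 396 = 2.

2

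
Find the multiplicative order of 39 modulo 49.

By Lagrange's theorem, ord_49(39) divides φ(49) = φ(7^2) = 7·(7−1) = 42 = 2 · 3 · 7.
Divisors of 42: 1, 2, 3, 6, 7, 14, 21, 42.
Evaluate successive powers at the divisors of 42:
39^1 ≡ 39
39^2 ≡ 2
39^3 ≡ 29
39^6 ≡ 8
39^7 ≡ 18
39^14 ≡ 30
39^21 ≡ 1
So ord_49(39) = 21.

21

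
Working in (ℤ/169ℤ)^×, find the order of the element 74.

39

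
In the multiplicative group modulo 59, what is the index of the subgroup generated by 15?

ord(15) | φ(59) = 59 − 1 = 58 = 2 · 29.
Divisors of 58: 1, 2, 29, 58.
Check 15^d mod 59 for each divisor in increasing order:
15^1 ≡ 15 (mod 59)
15^2 ≡ 48 (mod 59)
15^29 ≡ 1 (mod 59) ✓
Thus |⟨15⟩| = ord(15) = 29.
The index is φ(59) / ord(15) = 58 / 29 = 2.

2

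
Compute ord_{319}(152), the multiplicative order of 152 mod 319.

35

ord(152) | φ(319) = φ(11·29) = (11−1)·(29−1) = 10·28 = 280 = 2^3 · 5 · 7.
Divisors of 280: 1, 2, 4, 5, 7, 8, 10, 14, 20, 28, 35, 40, 56, 70, 140, 280.
Test each divisor d:
152^1 ≡ 152 (mod 319)
152^2 ≡ 136 (mod 319)
152^4 ≡ 313 (mod 319)
152^5 ≡ 45 (mod 319)
152^7 ≡ 59 (mod 319)
152^8 ≡ 36 (mod 319)
152^10 ≡ 111 (mod 319)
152^14 ≡ 291 (mod 319)
152^20 ≡ 199 (mod 319)
152^28 ≡ 146 (mod 319)
152^35 ≡ 1 (mod 319) ✓
Therefore the multiplicative order of 152 modulo 319 is 35.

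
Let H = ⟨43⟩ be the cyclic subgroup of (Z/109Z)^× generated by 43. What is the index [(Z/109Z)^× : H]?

6

Since 43 ∈ (Z/109Z)^×, its order divides φ(109) = 109 − 1 = 108 = 2^2 · 3^3.
Divisors of 108: 1, 2, 3, 4, 6, 9, 12, 18, 27, 36, 54, 108.
Evaluate successive powers at the divisors of 108:
43^1 ≡ 43 (mod 109)
43^2 ≡ 105 (mod 109)
43^3 ≡ 46 (mod 109)
43^4 ≡ 16 (mod 109)
43^6 ≡ 45 (mod 109)
43^9 ≡ 108 (mod 109)
43^12 ≡ 63 (mod 109)
43^18 ≡ 1 (mod 109) ✓
Thus |⟨43⟩| = ord(43) = 18.
[(Z/109Z)^× : ⟨43⟩] = 108/18 = 6.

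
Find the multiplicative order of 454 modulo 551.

252

Since 454 ∈ (Z/551Z)^×, its order divides φ(551) = φ(19·29) = (19−1)·(29−1) = 18·28 = 504 = 2^3 · 3^2 · 7.
Divisors of 504: 1, 2, 3, 4, 6, 7, 8, 9, 12, 14, 18, 21, 24, 28, 36, 42, 56, 63, 72, 84, 126, 168, 252, 504.
Check 454^d mod 551 for each divisor in increasing order:
454^1 ≡ 454
454^2 ≡ 42
454^3 ≡ 334
454^4 ≡ 111
454^6 ≡ 254
454^7 ≡ 157
454^8 ≡ 199
454^9 ≡ 533
454^12 ≡ 49
454^14 ≡ 405
454^18 ≡ 324
454^21 ≡ 220
454^24 ≡ 197
454^28 ≡ 378
454^36 ≡ 286
454^42 ≡ 463
454^56 ≡ 175
454^63 ≡ 476
454^72 ≡ 248
454^84 ≡ 30
454^126 ≡ 115
454^168 ≡ 349
454^252 ≡ 1
The smallest such exponent is 252, so the order of 454 is 252.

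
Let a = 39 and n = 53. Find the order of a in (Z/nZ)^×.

ord(39) | φ(53) = 53 − 1 = 52 = 2^2 · 13.
Divisors of 52: 1, 2, 4, 13, 26, 52.
Evaluate successive powers at the divisors of 52:
39^1 ≡ 39
39^2 ≡ 37
39^4 ≡ 44
39^13 ≡ 30
39^26 ≡ 52
39^52 ≡ 1
The smallest such exponent is 52, so the order of 39 is 52.

52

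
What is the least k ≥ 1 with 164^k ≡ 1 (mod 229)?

228

By Lagrange's theorem, ord_229(164) divides φ(229) = 229 − 1 = 228 = 2^2 · 3 · 19.
Divisors of 228: 1, 2, 3, 4, 6, 12, 19, 38, 57, 76, 114, 228.
Evaluate successive powers at the divisors of 228:
164^1 ≡ 164
164^2 ≡ 103
164^3 ≡ 175
164^4 ≡ 75
164^6 ≡ 168
164^12 ≡ 57
164^19 ≡ 211
164^38 ≡ 95
164^57 ≡ 122
164^76 ≡ 94
164^114 ≡ 228
164^228 ≡ 1
So ord_229(164) = 228.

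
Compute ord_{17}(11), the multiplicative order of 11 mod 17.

16

By Lagrange's theorem, ord_17(11) divides φ(17) = 17 − 1 = 16 = 2^4.
Divisors of 16: 1, 2, 4, 8, 16.
Compute 11^d (mod 17) for the divisors d until we hit 1:
11^1 ≡ 11 (mod 17)
11^2 ≡ 2 (mod 17)
11^4 ≡ 4 (mod 17)
11^8 ≡ 16 (mod 17)
11^16 ≡ 1 (mod 17) ✓
So ord_17(11) = 16.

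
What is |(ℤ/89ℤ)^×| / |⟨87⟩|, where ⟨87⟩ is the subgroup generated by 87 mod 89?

The order of 87 must divide φ(89) = 89 − 1 = 88 = 2^3 · 11.
Divisors of 88: 1, 2, 4, 8, 11, 22, 44, 88.
Compute 87^d (mod 89) for the divisors d until we hit 1:
87^1 ≡ 87
87^2 ≡ 4
87^4 ≡ 16
87^8 ≡ 78
87^11 ≡ 88
87^22 ≡ 1
Thus |⟨87⟩| = ord(87) = 22.
Index = |(Z/89Z)^×| / |⟨87⟩| = 88 / 22 = 4.

4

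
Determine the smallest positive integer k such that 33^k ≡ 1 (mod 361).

ord(33) | φ(361) = φ(19^2) = 19·(19−1) = 342 = 2 · 3^2 · 19.
Divisors of 342: 1, 2, 3, 6, 9, 18, 19, 38, 57, 114, 171, 342.
Evaluate successive powers at the divisors of 342:
33^1 ≡ 33 (mod 361)
33^2 ≡ 6 (mod 361)
33^3 ≡ 198 (mod 361)
33^6 ≡ 216 (mod 361)
33^9 ≡ 170 (mod 361)
33^18 ≡ 20 (mod 361)
33^19 ≡ 299 (mod 361)
33^38 ≡ 234 (mod 361)
33^57 ≡ 293 (mod 361)
33^114 ≡ 292 (mod 361)
33^171 ≡ 360 (mod 361)
33^342 ≡ 1 (mod 361) ✓
The smallest such exponent is 342, so the order of 33 is 342.

342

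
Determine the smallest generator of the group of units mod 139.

φ(139) = 139 − 1 = 138 = 2 · 3 · 23.
g is a primitive root iff g^(138/q) ≢ 1 (mod 139) for each prime q ∈ {2, 3, 23}.
g = 2: 2^69 ≡ 138; 2^46 ≡ 96; 2^6 ≡ 64 — none is 1, so 2 is a primitive root.
So 2 is the smallest generator of (Z/139Z)^×.

2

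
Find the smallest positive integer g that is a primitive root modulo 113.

φ(113) = 113 − 1 = 112 = 2^4 · 7.
Test candidates g = 2, 3, … against the prime factors q ∈ {2, 7} of φ(113): g is a generator iff g^(112/q) ≢ 1 for every such q.
g = 2: 2^56 ≡ 1 — hits 1, so not a primitive root.
g = 3: 3^56 ≡ 112; 3^16 ≡ 49 — none is 1, so 3 is a primitive root.
The smallest primitive root modulo 113 is 3.

3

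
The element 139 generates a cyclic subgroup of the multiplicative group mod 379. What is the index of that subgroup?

6

ord(139) | φ(379) = 379 − 1 = 378 = 2 · 3^3 · 7.
Divisors of 378: 1, 2, 3, 6, 7, 9, 14, 18, 21, 27, 42, 54, 63, 126, 189, 378.
Evaluate successive powers at the divisors of 378:
139^1 ≡ 139 (mod 379)
139^2 ≡ 371 (mod 379)
139^3 ≡ 25 (mod 379)
139^6 ≡ 246 (mod 379)
139^7 ≡ 84 (mod 379)
139^9 ≡ 86 (mod 379)
139^14 ≡ 234 (mod 379)
139^18 ≡ 195 (mod 379)
139^21 ≡ 327 (mod 379)
139^27 ≡ 94 (mod 379)
139^42 ≡ 51 (mod 379)
139^54 ≡ 119 (mod 379)
139^63 ≡ 1 (mod 379) ✓
The order of 139 is 63, so the subgroup it generates has 63 elements.
Index = |(Z/379Z)^×| / |⟨139⟩| = 378 / 63 = 6.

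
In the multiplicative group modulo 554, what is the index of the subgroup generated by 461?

1

The order of 461 must divide φ(554) = φ(2)·φ(277) = 1·276 = 276 = 2^2 · 3 · 23.
Divisors of 276: 1, 2, 3, 4, 6, 12, 23, 46, 69, 92, 138, 276.
Evaluate successive powers at the divisors of 276:
461^1 ≡ 461 (mod 554)
461^2 ≡ 339 (mod 554)
461^3 ≡ 51 (mod 554)
461^4 ≡ 243 (mod 554)
461^6 ≡ 385 (mod 554)
461^12 ≡ 307 (mod 554)
461^23 ≡ 35 (mod 554)
461^46 ≡ 117 (mod 554)
461^69 ≡ 217 (mod 554)
461^92 ≡ 393 (mod 554)
461^138 ≡ 553 (mod 554)
461^276 ≡ 1 (mod 554) ✓
The order of 461 is 276, so the subgroup it generates has 276 elements.
Index = |(Z/554Z)^×| / |⟨461⟩| = 276 / 276 = 1.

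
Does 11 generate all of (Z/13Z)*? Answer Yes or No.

φ(13) = 13 − 1 = 12 = 2^2 · 3.
It suffices to check that the order of 11 is not a proper divisor of 12: compute 11^(12/q) for q ∈ {2, 3}.
11^6 ≡ 12 (mod 13)  [q = 2: ≢ 1 ✓]
11^4 ≡ 3 (mod 13)  [q = 3: ≢ 1 ✓]
Every test exponent gives a nontrivial residue, hence 11 generates the full group.

Yes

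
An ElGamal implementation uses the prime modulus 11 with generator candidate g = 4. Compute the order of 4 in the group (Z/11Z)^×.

5

Since 4 ∈ (Z/11Z)^×, its order divides φ(11) = 11 − 1 = 10 = 2 · 5.
Divisors of 10: 1, 2, 5, 10.
Evaluate successive powers at the divisors of 10:
4^1 ≡ 4 (mod 11)
4^2 ≡ 5 (mod 11)
4^5 ≡ 1 (mod 11) ✓
Therefore the multiplicative order of 4 modulo 11 is 5.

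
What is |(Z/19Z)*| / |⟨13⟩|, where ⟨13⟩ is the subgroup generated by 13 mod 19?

1

Since 13 ∈ (Z/19Z)^×, its order divides φ(19) = 19 − 1 = 18 = 2 · 3^2.
Divisors of 18: 1, 2, 3, 6, 9, 18.
Test each divisor d:
13^1 ≡ 13 (mod 19)
13^2 ≡ 17 (mod 19)
13^3 ≡ 12 (mod 19)
13^6 ≡ 11 (mod 19)
13^9 ≡ 18 (mod 19)
13^18 ≡ 1 (mod 19) ✓
The order of 13 is 18, so the subgroup it generates has 18 elements.
The index is φ(19) / ord(13) = 18 / 18 = 1.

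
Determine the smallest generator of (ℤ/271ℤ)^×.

6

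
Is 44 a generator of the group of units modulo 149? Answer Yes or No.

φ(149) = 149 − 1 = 148 = 2^2 · 37.
Test 44^(148/q) mod 149 for each prime factor q of 148:
44^74 ≡ 148 (mod 149)  [q = 2: ≢ 1 ✓]
44^4 ≡ 1 (mod 149)  [q = 37: ≡ 1 ✗]
44^4 ≡ 1 shows ord(44) | 4, strictly less than φ(149); not a primitive root.

No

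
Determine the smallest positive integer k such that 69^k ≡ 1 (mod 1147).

By Lagrange's theorem, ord_1147(69) divides φ(1147) = φ(31·37) = (31−1)·(37−1) = 30·36 = 1080 = 2^3 · 3^3 · 5.
Divisors of 1080: 1, 2, 3, 4, 5, 6, 8, 9, 10, 12, 15, 18, 20, 24, 27, 30, 36, 40, 45, 54, 60, 72, 90, 108, 120, 135, 180, 216, 270, 360, 540, 1080.
Compute 69^d (mod 1147) for the divisors d until we hit 1:
69^1 ≡ 69 (mod 1147)
69^2 ≡ 173 (mod 1147)
69^3 ≡ 467 (mod 1147)
69^4 ≡ 107 (mod 1147)
69^5 ≡ 501 (mod 1147)
69^6 ≡ 159 (mod 1147)
69^8 ≡ 1126 (mod 1147)
69^9 ≡ 845 (mod 1147)
69^10 ≡ 955 (mod 1147)
69^12 ≡ 47 (mod 1147)
69^15 ≡ 156 (mod 1147)
69^18 ≡ 591 (mod 1147)
69^20 ≡ 160 (mod 1147)
69^24 ≡ 1062 (mod 1147)
69^27 ≡ 450 (mod 1147)
69^30 ≡ 249 (mod 1147)
69^36 ≡ 593 (mod 1147)
69^40 ≡ 366 (mod 1147)
69^45 ≡ 993 (mod 1147)
69^54 ≡ 628 (mod 1147)
69^60 ≡ 63 (mod 1147)
69^72 ≡ 667 (mod 1147)
69^90 ≡ 776 (mod 1147)
69^108 ≡ 963 (mod 1147)
69^120 ≡ 528 (mod 1147)
69^135 ≡ 931 (mod 1147)
69^180 ≡ 1 (mod 1147) ✓
The smallest such exponent is 180, so the order of 69 is 180.

180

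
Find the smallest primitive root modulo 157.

5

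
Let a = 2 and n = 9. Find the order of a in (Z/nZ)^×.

ord(2) | φ(9) = φ(3^2) = 3·(3−1) = 6 = 2 · 3.
Divisors of 6: 1, 2, 3, 6.
Evaluate successive powers at the divisors of 6:
2^1 ≡ 2
2^2 ≡ 4
2^3 ≡ 8
2^6 ≡ 1
Therefore the multiplicative order of 2 modulo 9 is 6.

6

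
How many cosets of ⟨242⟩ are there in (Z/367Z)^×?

6

By Lagrange's theorem, ord_367(242) divides φ(367) = 367 − 1 = 366 = 2 · 3 · 61.
Divisors of 366: 1, 2, 3, 6, 61, 122, 183, 366.
Compute 242^d (mod 367) for the divisors d until we hit 1:
242^1 ≡ 242
242^2 ≡ 211
242^3 ≡ 49
242^6 ≡ 199
242^61 ≡ 1
Thus |⟨242⟩| = ord(242) = 61.
The index is φ(367) / ord(242) = 366 / 61 = 6.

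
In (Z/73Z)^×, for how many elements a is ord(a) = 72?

φ(73) = 73 − 1 = 72 = 2^3 · 3^2.
(Z/73Z)^× is cyclic (|G| = 72); a cyclic group of order m has exactly φ(d) elements of each order d | m, and none otherwise.
72 = 2^3 · 3^2 divides 72, and φ(72) = 24.

24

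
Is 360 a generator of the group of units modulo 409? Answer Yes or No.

φ(409) = 409 − 1 = 408 = 2^3 · 3 · 17.
Test 360^(408/q) mod 409 for each prime factor q of 408:
360^204 ≡ 1 (mod 409)  [q = 2: ≡ 1 ✗]
360^136 ≡ 355 (mod 409)  [q = 3: ≢ 1 ✓]
360^24 ≡ 1 (mod 409)  [q = 17: ≡ 1 ✗]
Since 360^204 ≡ 1, the order of 360 divides 204 < 408, so 360 is not a primitive root.

No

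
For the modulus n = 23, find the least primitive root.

5

φ(23) = 23 − 1 = 22 = 2 · 11.
Test candidates g = 2, 3, … against the prime factors q ∈ {2, 11} of φ(23): g is a generator iff g^(22/q) ≢ 1 for every such q.
g = 2: 2^11 ≡ 1 — hits 1, so not a primitive root.
g = 3: 3^11 ≡ 1 — hits 1, so not a primitive root.
g = 4: 4^11 ≡ 1 — hits 1, so not a primitive root.
g = 5: 5^11 ≡ 22; 5^2 ≡ 2 — none is 1, so 5 is a primitive root.
The smallest primitive root modulo 23 is 5.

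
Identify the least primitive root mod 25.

φ(25) = φ(5^2) = 5·(5−1) = 20 = 2^2 · 5.
g is a primitive root iff g^(20/q) ≢ 1 (mod 25) for each prime q ∈ {2, 5}.
g = 2: 2^10 ≡ 24; 2^4 ≡ 16 — none is 1, so 2 is a primitive root.
So 2 is the smallest generator of (Z/25Z)^×.

2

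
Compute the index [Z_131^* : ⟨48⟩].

ord(48) | φ(131) = 131 − 1 = 130 = 2 · 5 · 13.
Divisors of 130: 1, 2, 5, 10, 13, 26, 65, 130.
Compute 48^d (mod 131) for the divisors d until we hit 1:
48^1 ≡ 48
48^2 ≡ 77
48^5 ≡ 60
48^10 ≡ 63
48^13 ≡ 61
48^26 ≡ 53
48^65 ≡ 1
So ord_131(48) = 65, hence |⟨48⟩| = 65.
Index = |(Z/131Z)^×| / |⟨48⟩| = 130 / 65 = 2.

2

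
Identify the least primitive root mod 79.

3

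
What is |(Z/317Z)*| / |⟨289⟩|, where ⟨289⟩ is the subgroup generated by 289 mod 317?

2

The order of 289 must divide φ(317) = 317 − 1 = 316 = 2^2 · 79.
Divisors of 316: 1, 2, 4, 79, 158, 316.
Check 289^d mod 317 for each divisor in increasing order:
289^1 ≡ 289 (mod 317)
289^2 ≡ 150 (mod 317)
289^4 ≡ 310 (mod 317)
289^79 ≡ 316 (mod 317)
289^158 ≡ 1 (mod 317) ✓
Thus |⟨289⟩| = ord(289) = 158.
Index = |(Z/317Z)^×| / |⟨289⟩| = 316 / 158 = 2.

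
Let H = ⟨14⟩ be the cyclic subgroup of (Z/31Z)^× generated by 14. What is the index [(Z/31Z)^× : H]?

2

ord(14) | φ(31) = 31 − 1 = 30 = 2 · 3 · 5.
Divisors of 30: 1, 2, 3, 5, 6, 10, 15, 30.
Evaluate successive powers at the divisors of 30:
14^1 ≡ 14 (mod 31)
14^2 ≡ 10 (mod 31)
14^3 ≡ 16 (mod 31)
14^5 ≡ 5 (mod 31)
14^6 ≡ 8 (mod 31)
14^10 ≡ 25 (mod 31)
14^15 ≡ 1 (mod 31) ✓
Thus |⟨14⟩| = ord(14) = 15.
The index is φ(31) / ord(14) = 30 / 15 = 2.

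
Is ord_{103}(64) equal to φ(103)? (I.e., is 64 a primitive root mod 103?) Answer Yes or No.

φ(103) = 103 − 1 = 102 = 2 · 3 · 17.
It suffices to check that the order of 64 is not a proper divisor of 102: compute 64^(102/q) for q ∈ {2, 3, 17}.
64^51 ≡ 1 (mod 103)  [q = 2: ≡ 1 ✗]
64^34 ≡ 1 (mod 103)  [q = 3: ≡ 1 ✗]
64^6 ≡ 81 (mod 103)  [q = 17: ≢ 1 ✓]
64^51 ≡ 1 shows ord(64) | 51, strictly less than φ(103); not a primitive root.

No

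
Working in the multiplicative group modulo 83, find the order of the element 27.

41

By Lagrange's theorem, ord_83(27) divides φ(83) = 83 − 1 = 82 = 2 · 41.
Divisors of 82: 1, 2, 41, 82.
Compute 27^d (mod 83) for the divisors d until we hit 1:
27^1 ≡ 27 (mod 83)
27^2 ≡ 65 (mod 83)
27^41 ≡ 1 (mod 83) ✓
The smallest such exponent is 41, so the order of 27 is 41.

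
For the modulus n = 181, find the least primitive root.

2

φ(181) = 181 − 1 = 180 = 2^2 · 3^2 · 5.
g is a primitive root iff g^(180/q) ≢ 1 (mod 181) for each prime q ∈ {2, 3, 5}.
g = 2: 2^90 ≡ 180; 2^60 ≡ 48; 2^36 ≡ 59 — none is 1, so 2 is a primitive root.
Hence the least primitive root of 181 is 2.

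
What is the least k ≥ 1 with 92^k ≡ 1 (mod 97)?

The order of 92 must divide φ(97) = 97 − 1 = 96 = 2^5 · 3.
Divisors of 96: 1, 2, 3, 4, 6, 8, 12, 16, 24, 32, 48, 96.
Test each divisor d:
92^1 ≡ 92 (mod 97)
92^2 ≡ 25 (mod 97)
92^3 ≡ 69 (mod 97)
92^4 ≡ 43 (mod 97)
92^6 ≡ 8 (mod 97)
92^8 ≡ 6 (mod 97)
92^12 ≡ 64 (mod 97)
92^16 ≡ 36 (mod 97)
92^24 ≡ 22 (mod 97)
92^32 ≡ 35 (mod 97)
92^48 ≡ 96 (mod 97)
92^96 ≡ 1 (mod 97) ✓
Hence ord(92) = 96.

96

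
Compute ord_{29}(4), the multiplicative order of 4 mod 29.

By Lagrange's theorem, ord_29(4) divides φ(29) = 29 − 1 = 28 = 2^2 · 7.
Divisors of 28: 1, 2, 4, 7, 14, 28.
Test each divisor d:
4^1 ≡ 4 (mod 29)
4^2 ≡ 16 (mod 29)
4^4 ≡ 24 (mod 29)
4^7 ≡ 28 (mod 29)
4^14 ≡ 1 (mod 29) ✓
The smallest such exponent is 14, so the order of 4 is 14.

14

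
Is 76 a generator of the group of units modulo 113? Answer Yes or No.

Yes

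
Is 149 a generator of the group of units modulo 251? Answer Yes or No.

φ(251) = 251 − 1 = 250 = 2 · 5^3.
An element g generates (Z/251Z)^× iff g^(250/q) ≢ 1 (mod 251) for each prime q ∈ {2, 5}.
149^125 ≡ 1 (mod 251)  [q = 2: ≡ 1 ✗]
149^50 ≡ 1 (mod 251)  [q = 5: ≡ 1 ✗]
149^125 ≡ 1 shows ord(149) | 125, strictly less than φ(251); not a primitive root.

No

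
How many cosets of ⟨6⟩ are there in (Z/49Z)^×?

3

Since 6 ∈ (Z/49Z)^×, its order divides φ(49) = φ(7^2) = 7·(7−1) = 42 = 2 · 3 · 7.
Divisors of 42: 1, 2, 3, 6, 7, 14, 21, 42.
Compute 6^d (mod 49) for the divisors d until we hit 1:
6^1 ≡ 6 (mod 49)
6^2 ≡ 36 (mod 49)
6^3 ≡ 20 (mod 49)
6^6 ≡ 8 (mod 49)
6^7 ≡ 48 (mod 49)
6^14 ≡ 1 (mod 49) ✓
The order of 6 is 14, so the subgroup it generates has 14 elements.
Index = |(Z/49Z)^×| / |⟨6⟩| = 42 / 14 = 3.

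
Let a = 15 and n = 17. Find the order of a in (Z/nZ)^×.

8

Since 15 ∈ (Z/17Z)^×, its order divides φ(17) = 17 − 1 = 16 = 2^4.
Divisors of 16: 1, 2, 4, 8, 16.
Test each divisor d:
15^1 ≡ 15 (mod 17)
15^2 ≡ 4 (mod 17)
15^4 ≡ 16 (mod 17)
15^8 ≡ 1 (mod 17) ✓
So ord_17(15) = 8.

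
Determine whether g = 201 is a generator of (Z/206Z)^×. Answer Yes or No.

φ(206) = φ(2)·φ(103) = 1·102 = 102 = 2 · 3 · 17.
An element g generates (Z/206Z)^× iff g^(102/q) ≢ 1 (mod 206) for each prime q ∈ {2, 3, 17}.
201^51 ≡ 1 (mod 206)  [q = 2: ≡ 1 ✗]
201^34 ≡ 159 (mod 206)  [q = 3: ≢ 1 ✓]
201^6 ≡ 175 (mod 206)  [q = 17: ≢ 1 ✓]
The check at q = 2 fails, so 201 generates a proper subgroup.

No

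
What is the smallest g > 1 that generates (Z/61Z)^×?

φ(61) = 61 − 1 = 60 = 2^2 · 3 · 5.
Test candidates g = 2, 3, … against the prime factors q ∈ {2, 3, 5} of φ(61): g is a generator iff g^(60/q) ≢ 1 for every such q.
g = 2: 2^30 ≡ 60; 2^20 ≡ 47; 2^12 ≡ 9 — none is 1, so 2 is a primitive root.
Hence the least primitive root of 61 is 2.

2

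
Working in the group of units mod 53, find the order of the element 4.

26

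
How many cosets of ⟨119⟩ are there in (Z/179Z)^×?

1

Since 119 ∈ (Z/179Z)^×, its order divides φ(179) = 179 − 1 = 178 = 2 · 89.
Divisors of 178: 1, 2, 89, 178.
Test each divisor d:
119^1 ≡ 119 (mod 179)
119^2 ≡ 20 (mod 179)
119^89 ≡ 178 (mod 179)
119^178 ≡ 1 (mod 179) ✓
Thus |⟨119⟩| = ord(119) = 178.
The index is φ(179) / ord(119) = 178 / 178 = 1.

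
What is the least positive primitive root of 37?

2

φ(37) = 37 − 1 = 36 = 2^2 · 3^2.
Test candidates g = 2, 3, … against the prime factors q ∈ {2, 3} of φ(37): g is a generator iff g^(36/q) ≢ 1 for every such q.
g = 2: 2^18 ≡ 36; 2^12 ≡ 26 — none is 1, so 2 is a primitive root.
The smallest primitive root modulo 37 is 2.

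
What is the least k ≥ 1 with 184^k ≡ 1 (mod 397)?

36

ord(184) | φ(397) = 397 − 1 = 396 = 2^2 · 3^2 · 11.
Divisors of 396: 1, 2, 3, 4, 6, 9, 11, 12, 18, 22, 33, 36, 44, 66, 99, 132, 198, 396.
Test each divisor d:
184^1 ≡ 184
184^2 ≡ 111
184^3 ≡ 177
184^4 ≡ 14
184^6 ≡ 363
184^9 ≡ 334
184^11 ≡ 153
184^12 ≡ 362
184^18 ≡ 396
184^22 ≡ 383
184^33 ≡ 240
184^36 ≡ 1
The smallest such exponent is 36, so the order of 184 is 36.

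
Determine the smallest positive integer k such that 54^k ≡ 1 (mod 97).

24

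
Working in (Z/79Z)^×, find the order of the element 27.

26

ord(27) | φ(79) = 79 − 1 = 78 = 2 · 3 · 13.
Divisors of 78: 1, 2, 3, 6, 13, 26, 39, 78.
Test each divisor d:
27^1 ≡ 27
27^2 ≡ 18
27^3 ≡ 12
27^6 ≡ 65
27^13 ≡ 78
27^26 ≡ 1
So ord_79(27) = 26.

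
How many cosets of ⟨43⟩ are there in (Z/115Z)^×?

Since 43 ∈ (Z/115Z)^×, its order divides φ(115) = φ(5·23) = (5−1)·(23−1) = 4·22 = 88 = 2^3 · 11.
Divisors of 88: 1, 2, 4, 8, 11, 22, 44, 88.
Compute 43^d (mod 115) for the divisors d until we hit 1:
43^1 ≡ 43 (mod 115)
43^2 ≡ 9 (mod 115)
43^4 ≡ 81 (mod 115)
43^8 ≡ 6 (mod 115)
43^11 ≡ 22 (mod 115)
43^22 ≡ 24 (mod 115)
43^44 ≡ 1 (mod 115) ✓
The order of 43 is 44, so the subgroup it generates has 44 elements.
The index is φ(115) / ord(43) = 88 / 44 = 2.

2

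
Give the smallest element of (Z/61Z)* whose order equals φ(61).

2

φ(61) = 61 − 1 = 60 = 2^2 · 3 · 5.
g is a primitive root iff g^(60/q) ≢ 1 (mod 61) for each prime q ∈ {2, 3, 5}.
g = 2: 2^30 ≡ 60; 2^20 ≡ 47; 2^12 ≡ 9 — none is 1, so 2 is a primitive root.
Hence the least primitive root of 61 is 2.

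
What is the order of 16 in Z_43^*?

7

ord(16) | φ(43) = 43 − 1 = 42 = 2 · 3 · 7.
Divisors of 42: 1, 2, 3, 6, 7, 14, 21, 42.
Test each divisor d:
16^1 ≡ 16 (mod 43)
16^2 ≡ 41 (mod 43)
16^3 ≡ 11 (mod 43)
16^6 ≡ 35 (mod 43)
16^7 ≡ 1 (mod 43) ✓
So ord_43(16) = 7.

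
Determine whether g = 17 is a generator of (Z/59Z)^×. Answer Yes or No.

φ(59) = 59 − 1 = 58 = 2 · 29.
Test 17^(58/q) mod 59 for each prime factor q of 58:
17^29 ≡ 1 (mod 59)  [q = 2: ≡ 1 ✗]
17^2 ≡ 53 (mod 59)  [q = 29: ≢ 1 ✓]
The check at q = 2 fails, so 17 generates a proper subgroup.

No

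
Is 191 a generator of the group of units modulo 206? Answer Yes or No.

φ(206) = φ(2)·φ(103) = 1·102 = 102 = 2 · 3 · 17.
It suffices to check that the order of 191 is not a proper divisor of 102: compute 191^(102/q) for q ∈ {2, 3, 17}.
191^51 ≡ 205 (mod 206)  [q = 2: ≢ 1 ✓]
191^34 ≡ 159 (mod 206)  [q = 3: ≢ 1 ✓]
191^6 ≡ 61 (mod 206)  [q = 17: ≢ 1 ✓]
None equal 1, so ord_206(191) = 102: 191 is a primitive root.

Yes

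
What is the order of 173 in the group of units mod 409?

408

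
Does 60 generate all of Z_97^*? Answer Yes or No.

φ(97) = 97 − 1 = 96 = 2^5 · 3.
An element g generates (Z/97Z)^× iff g^(96/q) ≢ 1 (mod 97) for each prime q ∈ {2, 3}.
60^48 ≡ 96 (mod 97)  [q = 2: ≢ 1 ✓]
60^32 ≡ 35 (mod 97)  [q = 3: ≢ 1 ✓]
Every test exponent gives a nontrivial residue, hence 60 generates the full group.

Yes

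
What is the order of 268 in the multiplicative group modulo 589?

Since 268 ∈ (Z/589Z)^×, its order divides φ(589) = φ(19·31) = (19−1)·(31−1) = 18·30 = 540 = 2^2 · 3^3 · 5.
Divisors of 540: 1, 2, 3, 4, 5, 6, 9, 10, 12, 15, 18, 20, 27, 30, 36, 45, 54, 60, 90, 108, 135, 180, 270, 540.
Evaluate successive powers at the divisors of 540:
268^1 ≡ 268
268^2 ≡ 555
268^3 ≡ 312
268^4 ≡ 567
268^5 ≡ 583
268^6 ≡ 159
268^9 ≡ 132
268^10 ≡ 36
268^12 ≡ 543
268^15 ≡ 373
268^18 ≡ 343
268^20 ≡ 118
268^27 ≡ 512
268^30 ≡ 125
268^36 ≡ 438
268^45 ≡ 94
268^54 ≡ 39
268^60 ≡ 311
268^90 ≡ 1
So ord_589(268) = 90.

90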